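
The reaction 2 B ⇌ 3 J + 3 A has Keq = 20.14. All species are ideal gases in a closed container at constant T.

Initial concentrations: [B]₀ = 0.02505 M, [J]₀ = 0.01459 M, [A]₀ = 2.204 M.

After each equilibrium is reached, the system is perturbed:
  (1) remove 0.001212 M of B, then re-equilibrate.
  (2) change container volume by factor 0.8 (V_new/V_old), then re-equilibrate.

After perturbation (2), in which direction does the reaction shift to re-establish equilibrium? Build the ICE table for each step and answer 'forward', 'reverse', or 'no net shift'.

Q₀ = 0.05299 vs Keq = 20.14 ⇒ Q<K, forward
Step 1:
                    B           J           A
  I           0.02505     0.01459       2.204
  C          -0.01856     0.02784     0.02784
  E          0.006493     0.04243       2.232
  solve Keq expr → x = 0.009279; check Q = 20.14
Then remove 0.001212 M of B.
Step 2:
                    B           J           A
  I          0.005281     0.04243       2.232
  C        8.9924e-04   -0.001349   -0.001349
  E           0.00618     0.04108        2.23
  solve Keq expr → x = -4.4962e-04; check Q = 20.14
Then change container volume by factor 0.8 (V_new/V_old).
Step 3:
                    B           J           A
  I          0.007725     0.05135       2.788
  C          0.002847    -0.00427    -0.00427
  E           0.01057     0.04708       2.784
  solve Keq expr → x = -0.001423; check Q = 20.14

Direction: reverse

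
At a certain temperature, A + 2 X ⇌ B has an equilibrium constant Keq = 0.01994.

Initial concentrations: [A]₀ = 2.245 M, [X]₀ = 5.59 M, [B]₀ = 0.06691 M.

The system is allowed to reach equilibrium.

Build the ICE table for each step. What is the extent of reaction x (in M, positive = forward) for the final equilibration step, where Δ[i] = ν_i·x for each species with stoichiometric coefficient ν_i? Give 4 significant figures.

Q₀ = 9.5379e-04 vs Keq = 0.01994 ⇒ Q<K, forward
Step 1:
                   A          X          B
  Initial      2.245       5.59    0.06691
  Change     -0.5823     -1.165     0.5823
  Equil        1.663      4.425     0.6493
  solve Keq expr → x = 0.5823; check Q = 0.01994

x = 0.5823 M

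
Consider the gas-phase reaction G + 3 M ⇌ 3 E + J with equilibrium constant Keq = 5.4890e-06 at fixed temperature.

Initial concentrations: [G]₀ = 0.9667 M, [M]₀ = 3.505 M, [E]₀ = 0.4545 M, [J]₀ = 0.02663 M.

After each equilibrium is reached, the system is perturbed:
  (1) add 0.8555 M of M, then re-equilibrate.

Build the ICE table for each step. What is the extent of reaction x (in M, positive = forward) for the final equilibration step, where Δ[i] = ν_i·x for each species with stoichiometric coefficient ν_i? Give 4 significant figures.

x = 0.003202 M

Q₀ = 6.0064e-05 vs Keq = 5.4890e-06 ⇒ Q>K, reverse
Step 1:
                   G          M          E          J
  init        0.9667      3.505     0.4545    0.02663
  Δ          0.02237    0.06712   -0.06712   -0.02237
  eq          0.9891      3.572     0.3874   0.004257
  solve Keq expr → x = -0.02237; check Q = 5.4890e-06
Then add 0.8555 M of M.
Step 2:
                   G          M          E          J
  init        0.9891      4.428     0.3874   0.004257
  Δ        -0.003202  -0.009606   0.009606   0.003202
  eq          0.9859      4.418      0.397   0.007459
  solve Keq expr → x = 0.003202; check Q = 5.4890e-06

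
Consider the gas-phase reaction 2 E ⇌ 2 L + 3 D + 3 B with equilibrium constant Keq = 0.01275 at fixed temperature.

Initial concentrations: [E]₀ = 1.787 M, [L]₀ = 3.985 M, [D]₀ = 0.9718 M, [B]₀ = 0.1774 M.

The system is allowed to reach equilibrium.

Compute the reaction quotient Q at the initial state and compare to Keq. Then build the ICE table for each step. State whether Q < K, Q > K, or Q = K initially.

Q₀ = 0.02548; Q > K (proceeds reverse)

Q₀ = 0.02548 vs Keq = 0.01275 ⇒ Q>K, reverse
Step 1:
                    E           L           D           B
  Initial       1.787       3.985      0.9718      0.1774
  Change      0.02028    -0.02028    -0.03041    -0.03041
  Equil         1.807       3.965      0.9414       0.147
  solve Keq expr → x = -0.01014; check Q = 0.01275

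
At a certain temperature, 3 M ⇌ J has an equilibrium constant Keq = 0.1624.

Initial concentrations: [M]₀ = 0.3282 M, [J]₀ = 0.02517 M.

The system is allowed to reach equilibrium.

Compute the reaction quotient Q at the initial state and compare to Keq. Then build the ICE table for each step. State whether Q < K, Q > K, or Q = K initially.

Q₀ = 0.712; Q > K (proceeds reverse)

Q₀ = 0.712 vs Keq = 0.1624 ⇒ Q>K, reverse
Step 1:
                   M          J
  Initial     0.3282    0.02517
  Change      0.0493   -0.01643
  Equil       0.3775   0.008737
  solve Keq expr → x = -0.01643; check Q = 0.1624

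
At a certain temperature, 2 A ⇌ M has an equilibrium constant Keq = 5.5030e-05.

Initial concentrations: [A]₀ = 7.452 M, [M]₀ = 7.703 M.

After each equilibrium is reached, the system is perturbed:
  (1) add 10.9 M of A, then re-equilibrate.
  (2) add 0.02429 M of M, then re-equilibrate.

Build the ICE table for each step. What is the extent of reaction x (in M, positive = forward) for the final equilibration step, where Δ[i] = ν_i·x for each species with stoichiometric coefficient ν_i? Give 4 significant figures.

Q₀ = 0.1387 vs Keq = 5.5030e-05 ⇒ Q>K, reverse
Step 1:
                    A           M
  Initial       7.452       7.703
  Change        15.35      -7.674
  Equil          22.8     0.02861
  solve Keq expr → x = -7.674; check Q = 5.5030e-05
Then add 10.9 M of A.
Step 2:
                    A           M
  Initial        33.7     0.02861
  Change     -0.06728     0.03364
  Equil         33.63     0.06225
  solve Keq expr → x = 0.03364; check Q = 5.5030e-05
Then add 0.02429 M of M.
Step 3:
                    A           M
  Initial       33.63     0.08654
  Change      0.04822    -0.02411
  Equil         33.68     0.06243
  solve Keq expr → x = -0.02411; check Q = 5.5030e-05

x = -0.02411 M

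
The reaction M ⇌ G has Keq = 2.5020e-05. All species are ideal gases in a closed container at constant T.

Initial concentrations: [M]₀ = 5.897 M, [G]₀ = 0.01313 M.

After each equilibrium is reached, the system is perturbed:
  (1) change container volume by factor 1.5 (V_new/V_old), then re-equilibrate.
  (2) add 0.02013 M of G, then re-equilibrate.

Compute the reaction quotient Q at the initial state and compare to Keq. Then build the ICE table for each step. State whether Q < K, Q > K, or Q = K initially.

Q₀ = 0.002227; Q > K (proceeds reverse)

Q₀ = 0.002227 vs Keq = 2.5020e-05 ⇒ Q>K, reverse
Step 1:
                  M         G
  I           5.897   0.01313
  C         0.01298  -0.01298
  E            5.91 1.4787e-04
  solve Keq expr → x = -0.01298; check Q = 2.5020e-05
Then change container volume by factor 1.5 (V_new/V_old).
Step 2:
                  M         G
  I            3.94 9.8579e-05
  C               0         0
  E            3.94 9.8579e-05
  solve Keq expr → x = 0; check Q = 2.5020e-05
Then add 0.02013 M of G.
Step 3:
                  M         G
  I            3.94   0.02023
  C         0.02013  -0.02013
  E            3.96 9.9082e-05
  solve Keq expr → x = -0.02013; check Q = 2.5020e-05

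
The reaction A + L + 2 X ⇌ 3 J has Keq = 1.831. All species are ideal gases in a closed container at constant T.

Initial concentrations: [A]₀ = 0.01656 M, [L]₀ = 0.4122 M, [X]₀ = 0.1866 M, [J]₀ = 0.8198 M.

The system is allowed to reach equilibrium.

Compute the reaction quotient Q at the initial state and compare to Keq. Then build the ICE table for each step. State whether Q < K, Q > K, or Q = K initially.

Q₀ = 2318; Q > K (proceeds reverse)

Q₀ = 2318 vs Keq = 1.831 ⇒ Q>K, reverse
Step 1:
                  A         L         X         J
  Initial   0.01656    0.4122    0.1866    0.8198
  Change     0.1554    0.1554    0.3108   -0.4662
  Equil       0.172    0.5676    0.4974    0.3536
  solve Keq expr → x = -0.1554; check Q = 1.831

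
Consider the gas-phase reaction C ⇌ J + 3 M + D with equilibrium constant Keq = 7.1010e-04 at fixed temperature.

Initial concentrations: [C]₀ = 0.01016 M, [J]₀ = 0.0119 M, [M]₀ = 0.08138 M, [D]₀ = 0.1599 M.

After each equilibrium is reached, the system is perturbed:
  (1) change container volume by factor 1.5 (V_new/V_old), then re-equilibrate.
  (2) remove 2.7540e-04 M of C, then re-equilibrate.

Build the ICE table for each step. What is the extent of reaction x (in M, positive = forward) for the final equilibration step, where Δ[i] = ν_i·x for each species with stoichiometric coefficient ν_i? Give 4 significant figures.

x = -2.3607e-04 M

Q₀ = 1.0094e-04 vs Keq = 7.1010e-04 ⇒ Q<K, forward
Step 1:
                   C          J          M          D
  I          0.01016     0.0119    0.08138     0.1599
  C        -0.006034   0.006034     0.0181   0.006034
  E         0.004126    0.01793    0.09948     0.1659
  solve Keq expr → x = 0.006034; check Q = 7.1010e-04
Then change container volume by factor 1.5 (V_new/V_old).
Step 2:
                   C          J          M          D
  I         0.002751    0.01196    0.06632     0.1106
  C        -0.001926   0.001926   0.005778   0.001926
  E       8.2465e-04    0.01388     0.0721     0.1125
  solve Keq expr → x = 0.001926; check Q = 7.1010e-04
Then remove 2.7540e-04 M of C.
Step 3:
                   C          J          M          D
  I       5.4925e-04    0.01388     0.0721     0.1125
  C       2.3607e-04 -2.3607e-04 -7.0822e-04 -2.3607e-04
  E       7.8532e-04    0.01365    0.07139     0.1123
  solve Keq expr → x = -2.3607e-04; check Q = 7.1010e-04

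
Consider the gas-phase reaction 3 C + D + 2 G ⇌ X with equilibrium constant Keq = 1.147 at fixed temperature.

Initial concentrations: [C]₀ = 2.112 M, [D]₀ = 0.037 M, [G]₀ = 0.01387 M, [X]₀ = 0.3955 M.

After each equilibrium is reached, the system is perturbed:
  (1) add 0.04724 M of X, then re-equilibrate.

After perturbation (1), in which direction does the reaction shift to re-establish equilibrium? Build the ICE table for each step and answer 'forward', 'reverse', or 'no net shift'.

Q₀ = 5898 vs Keq = 1.147 ⇒ Q>K, reverse
Step 1:
                    C           D           G           X
  I             2.112       0.037     0.01387      0.3955
  C             0.408       0.136       0.272      -0.136
  E              2.52       0.173      0.2859      0.2595
  solve Keq expr → x = -0.136; check Q = 1.147
Then add 0.04724 M of X.
Step 2:
                    C           D           G           X
  I              2.52       0.173      0.2859      0.3067
  C           0.01914    0.006379     0.01276   -0.006379
  E             2.539      0.1794      0.2986      0.3004
  solve Keq expr → x = -0.006379; check Q = 1.147

Direction: reverse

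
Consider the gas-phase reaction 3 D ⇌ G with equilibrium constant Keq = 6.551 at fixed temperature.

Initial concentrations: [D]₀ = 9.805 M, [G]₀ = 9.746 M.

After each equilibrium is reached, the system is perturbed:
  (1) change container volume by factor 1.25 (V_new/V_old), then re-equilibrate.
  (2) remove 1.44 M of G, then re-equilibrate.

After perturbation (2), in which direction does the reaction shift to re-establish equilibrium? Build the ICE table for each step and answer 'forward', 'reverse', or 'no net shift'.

Direction: forward

Q₀ = 0.01034 vs Keq = 6.551 ⇒ Q<K, forward
Step 1:
                   D          G
  Initial      9.805      9.746
  Change      -8.561      2.854
  Equil        1.244       12.6
  solve Keq expr → x = 2.854; check Q = 6.551
Then change container volume by factor 1.25 (V_new/V_old).
Step 2:
                   D          G
  Initial     0.9949      10.08
  Change      0.1576   -0.05252
  Equil        1.152      10.03
  solve Keq expr → x = -0.05252; check Q = 6.551
Then remove 1.44 M of G.
Step 3:
                   D          G
  Initial      1.152      8.587
  Change    -0.05723    0.01908
  Equil        1.095      8.606
  solve Keq expr → x = 0.01908; check Q = 6.551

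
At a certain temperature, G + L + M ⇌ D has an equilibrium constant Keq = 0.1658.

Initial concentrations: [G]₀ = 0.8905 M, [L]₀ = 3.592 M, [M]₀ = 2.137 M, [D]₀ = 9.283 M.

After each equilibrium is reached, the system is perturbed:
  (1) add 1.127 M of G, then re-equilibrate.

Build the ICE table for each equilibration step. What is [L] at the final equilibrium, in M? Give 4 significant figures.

Q₀ = 1.358 vs Keq = 0.1658 ⇒ Q>K, reverse
Step 1:
                  G         L         M         D
  I          0.8905     3.592     2.137     9.283
  C           1.558     1.558     1.558    -1.558
  E           2.448      5.15     3.695     7.725
  solve Keq expr → x = -1.558; check Q = 0.1658
Then add 1.127 M of G.
Step 2:
                  G         L         M         D
  I           3.575      5.15     3.695     7.725
  C         -0.4148   -0.4148   -0.4148    0.4148
  E           3.161     4.735      3.28      8.14
  solve Keq expr → x = 0.4148; check Q = 0.1658

[L]_eq = 4.735 M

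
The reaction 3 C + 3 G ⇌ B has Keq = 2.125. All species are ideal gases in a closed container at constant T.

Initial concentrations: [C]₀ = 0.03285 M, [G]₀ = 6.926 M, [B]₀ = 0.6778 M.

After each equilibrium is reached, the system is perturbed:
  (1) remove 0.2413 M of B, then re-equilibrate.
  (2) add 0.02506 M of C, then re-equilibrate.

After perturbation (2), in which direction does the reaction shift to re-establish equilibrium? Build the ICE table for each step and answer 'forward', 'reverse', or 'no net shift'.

Q₀ = 57.55 vs Keq = 2.125 ⇒ Q>K, reverse
Step 1:
                  C         G         B
  I         0.03285     6.926    0.6778
  C         0.06386   0.06386  -0.02129
  E         0.09671      6.99    0.6565
  solve Keq expr → x = -0.02129; check Q = 2.125
Then remove 0.2413 M of B.
Step 2:
                  C         G         B
  I         0.09671      6.99    0.4152
  C        -0.01325  -0.01325  0.004415
  E         0.08347     6.977    0.4196
  solve Keq expr → x = 0.004415; check Q = 2.125
Then add 0.02506 M of C.
Step 3:
                  C         G         B
  I          0.1085     6.977    0.4196
  C        -0.02423  -0.02423  0.008078
  E         0.08429     6.952    0.4277
  solve Keq expr → x = 0.008078; check Q = 2.125

Direction: forward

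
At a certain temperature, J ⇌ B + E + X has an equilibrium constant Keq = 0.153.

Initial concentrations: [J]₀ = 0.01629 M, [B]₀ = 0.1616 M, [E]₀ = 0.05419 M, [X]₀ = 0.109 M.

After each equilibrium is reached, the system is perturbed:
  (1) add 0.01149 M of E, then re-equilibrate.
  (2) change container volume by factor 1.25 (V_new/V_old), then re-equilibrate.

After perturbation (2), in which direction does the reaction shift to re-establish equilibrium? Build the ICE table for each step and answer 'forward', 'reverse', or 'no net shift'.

Q₀ = 0.0586 vs Keq = 0.153 ⇒ Q<K, forward
Step 1:
                   J          B          E          X
  I          0.01629     0.1616    0.05419      0.109
  C         -0.00818    0.00818    0.00818    0.00818
  E          0.00811     0.1698    0.06237     0.1172
  solve Keq expr → x = 0.00818; check Q = 0.153
Then add 0.01149 M of E.
Step 2:
                   J          B          E          X
  I          0.00811     0.1698    0.07386     0.1172
  C          0.00118   -0.00118   -0.00118   -0.00118
  E          0.00929     0.1686    0.07268      0.116
  solve Keq expr → x = -0.00118; check Q = 0.153
Then change container volume by factor 1.25 (V_new/V_old).
Step 3:
                   J          B          E          X
  I         0.007432     0.1349    0.05814     0.0928
  C        -0.002282   0.002282   0.002282   0.002282
  E         0.005151     0.1372    0.06043    0.09508
  solve Keq expr → x = 0.002282; check Q = 0.153

Direction: forward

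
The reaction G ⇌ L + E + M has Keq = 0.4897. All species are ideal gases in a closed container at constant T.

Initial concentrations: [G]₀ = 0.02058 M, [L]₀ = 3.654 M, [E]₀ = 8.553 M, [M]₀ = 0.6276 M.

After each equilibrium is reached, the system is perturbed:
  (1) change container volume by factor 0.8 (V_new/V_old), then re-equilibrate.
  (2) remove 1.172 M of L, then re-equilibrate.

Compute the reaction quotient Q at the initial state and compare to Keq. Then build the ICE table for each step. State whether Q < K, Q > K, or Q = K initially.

Q₀ = 953.1; Q > K (proceeds reverse)

Q₀ = 953.1 vs Keq = 0.4897 ⇒ Q>K, reverse
Step 1:
                    G           L           E           M
  Initial     0.02058       3.654       8.553      0.6276
  Change       0.6147     -0.6147     -0.6147     -0.6147
  Equil        0.6353       3.039       7.938     0.01289
  solve Keq expr → x = -0.6147; check Q = 0.4897
Then change container volume by factor 0.8 (V_new/V_old).
Step 2:
                    G           L           E           M
  Initial      0.7941       3.799       9.923     0.01612
  Change     0.005707   -0.005707   -0.005707   -0.005707
  Equil        0.7998       3.793       9.917     0.01041
  solve Keq expr → x = -0.005707; check Q = 0.4897
Then remove 1.172 M of L.
Step 3:
                    G           L           E           M
  Initial      0.7998       2.621       9.917     0.01041
  Change    -0.004537    0.004537    0.004537    0.004537
  Equil        0.7953       2.626       9.922     0.01495
  solve Keq expr → x = 0.004537; check Q = 0.4897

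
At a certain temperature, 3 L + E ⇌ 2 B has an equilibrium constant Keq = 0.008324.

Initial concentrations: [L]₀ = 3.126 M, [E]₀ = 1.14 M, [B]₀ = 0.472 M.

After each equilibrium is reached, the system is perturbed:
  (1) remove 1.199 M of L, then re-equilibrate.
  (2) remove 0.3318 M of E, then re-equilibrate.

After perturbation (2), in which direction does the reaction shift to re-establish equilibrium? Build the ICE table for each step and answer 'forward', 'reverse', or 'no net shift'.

Q₀ = 0.006398 vs Keq = 0.008324 ⇒ Q<K, forward
Step 1:
                    L           E           B
  I             3.126        1.14       0.472
  C          -0.06638    -0.02213     0.04425
  E              3.06       1.118      0.5163
  solve Keq expr → x = 0.02213; check Q = 0.008324
Then remove 1.199 M of L.
Step 2:
                    L           E           B
  I             1.861       1.118      0.5163
  C            0.2962     0.09874     -0.1975
  E             2.157       1.217      0.3188
  solve Keq expr → x = -0.09874; check Q = 0.008324
Then remove 0.3318 M of E.
Step 3:
                    L           E           B
  I             2.157      0.8848      0.3188
  C           0.05158     0.01719    -0.03439
  E             2.208       0.902      0.2844
  solve Keq expr → x = -0.01719; check Q = 0.008324

Direction: reverse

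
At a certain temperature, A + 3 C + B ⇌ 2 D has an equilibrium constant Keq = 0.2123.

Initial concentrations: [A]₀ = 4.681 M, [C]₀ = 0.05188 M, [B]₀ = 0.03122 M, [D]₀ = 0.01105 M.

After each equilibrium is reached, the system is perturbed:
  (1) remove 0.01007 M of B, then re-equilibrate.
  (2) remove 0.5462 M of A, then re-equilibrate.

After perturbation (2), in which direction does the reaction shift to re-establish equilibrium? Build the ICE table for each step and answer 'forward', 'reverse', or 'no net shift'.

Q₀ = 5.983 vs Keq = 0.2123 ⇒ Q>K, reverse
Step 1:
                    A           C           B           D
  Initial       4.681     0.05188     0.03122     0.01105
  Change     0.004012     0.01204    0.004012   -0.008025
  Equil         4.685     0.06392     0.03523    0.003025
  solve Keq expr → x = -0.004012; check Q = 0.2123
Then remove 0.01007 M of B.
Step 2:
                    A           C           B           D
  Initial       4.685     0.06392     0.02516    0.003025
  Change   2.0993e-04  6.2979e-04  2.0993e-04 -4.1986e-04
  Equil         4.685     0.06455     0.02537    0.002605
  solve Keq expr → x = -2.0993e-04; check Q = 0.2123
Then remove 0.5462 M of A.
Step 3:
                    A           C           B           D
  Initial       4.139     0.06455     0.02537    0.002605
  Change   7.0535e-05  2.1160e-04  7.0535e-05 -1.4107e-04
  Equil         4.139     0.06476     0.02544    0.002464
  solve Keq expr → x = -7.0535e-05; check Q = 0.2123

Direction: reverse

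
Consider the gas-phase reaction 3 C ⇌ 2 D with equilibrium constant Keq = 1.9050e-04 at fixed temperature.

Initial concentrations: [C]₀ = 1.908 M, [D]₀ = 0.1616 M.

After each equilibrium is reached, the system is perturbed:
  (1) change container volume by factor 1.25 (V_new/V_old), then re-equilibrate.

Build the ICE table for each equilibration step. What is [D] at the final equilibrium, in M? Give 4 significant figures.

Q₀ = 0.00376 vs Keq = 1.9050e-04 ⇒ Q>K, reverse
Step 1:
                    C           D
  Initial       1.908      0.1616
  Change       0.1799       -0.12
  Equil         2.088     0.04164
  solve Keq expr → x = -0.05998; check Q = 1.9050e-04
Then change container volume by factor 1.25 (V_new/V_old).
Step 2:
                    C           D
  Initial        1.67     0.03331
  Change     0.005072   -0.003381
  Equil         1.675     0.02993
  solve Keq expr → x = -0.001691; check Q = 1.9050e-04

[D]_eq = 0.02993 M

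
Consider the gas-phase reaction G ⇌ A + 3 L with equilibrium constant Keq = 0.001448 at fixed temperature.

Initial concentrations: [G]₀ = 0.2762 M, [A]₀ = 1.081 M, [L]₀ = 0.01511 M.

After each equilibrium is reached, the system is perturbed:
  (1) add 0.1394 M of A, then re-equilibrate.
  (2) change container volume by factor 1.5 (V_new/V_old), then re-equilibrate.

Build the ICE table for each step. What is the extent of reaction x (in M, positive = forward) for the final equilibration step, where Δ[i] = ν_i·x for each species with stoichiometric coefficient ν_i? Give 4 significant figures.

Q₀ = 1.3502e-05 vs Keq = 0.001448 ⇒ Q<K, forward
Step 1:
                  G         A         L
  I          0.2762     1.081   0.01511
  C        -0.01822   0.01822   0.05467
  E           0.258     1.099   0.06978
  solve Keq expr → x = 0.01822; check Q = 0.001448
Then add 0.1394 M of A.
Step 2:
                  G         A         L
  I           0.258     1.239   0.06978
  C       8.7700e-04 -8.7700e-04 -0.002631
  E          0.2589     1.238   0.06715
  solve Keq expr → x = -8.7700e-04; check Q = 0.001448
Then change container volume by factor 1.5 (V_new/V_old).
Step 3:
                  G         A         L
  I          0.1726    0.8252   0.04477
  C       -0.007088  0.007088   0.02126
  E          0.1655    0.8323   0.06603
  solve Keq expr → x = 0.007088; check Q = 0.001448

x = 0.007088 M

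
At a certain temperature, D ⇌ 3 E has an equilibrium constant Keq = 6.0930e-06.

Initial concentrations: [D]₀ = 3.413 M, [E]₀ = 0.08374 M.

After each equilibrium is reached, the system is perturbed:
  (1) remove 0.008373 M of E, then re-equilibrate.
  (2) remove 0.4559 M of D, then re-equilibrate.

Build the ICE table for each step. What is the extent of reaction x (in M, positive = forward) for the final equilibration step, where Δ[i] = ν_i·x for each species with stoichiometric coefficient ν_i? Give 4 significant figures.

Q₀ = 1.7205e-04 vs Keq = 6.0930e-06 ⇒ Q>K, reverse
Step 1:
                    D           E
  I             3.413     0.08374
  C           0.01873    -0.05619
  E             3.432     0.02755
  solve Keq expr → x = -0.01873; check Q = 6.0930e-06
Then remove 0.008373 M of E.
Step 2:
                    D           E
  I             3.432     0.01918
  C         -0.002789    0.008366
  E             3.429     0.02754
  solve Keq expr → x = 0.002789; check Q = 6.0930e-06
Then remove 0.4559 M of D.
Step 3:
                    D           E
  I             2.973     0.02754
  C        4.2596e-04   -0.001278
  E             2.973     0.02626
  solve Keq expr → x = -4.2596e-04; check Q = 6.0930e-06

x = -4.2596e-04 M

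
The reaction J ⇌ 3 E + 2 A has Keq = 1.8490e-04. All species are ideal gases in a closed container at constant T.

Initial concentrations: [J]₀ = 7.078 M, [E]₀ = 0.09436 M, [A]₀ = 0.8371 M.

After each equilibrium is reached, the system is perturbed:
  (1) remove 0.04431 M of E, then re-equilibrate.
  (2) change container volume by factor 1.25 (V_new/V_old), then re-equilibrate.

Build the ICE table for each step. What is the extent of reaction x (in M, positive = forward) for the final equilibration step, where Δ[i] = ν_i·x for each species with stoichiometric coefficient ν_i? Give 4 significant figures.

Q₀ = 8.3178e-05 vs Keq = 1.8490e-04 ⇒ Q<K, forward
Step 1:
                  J         E         A
  init        7.078   0.09436    0.8371
  Δ       -0.009001     0.027     0.018
  eq          7.069    0.1214    0.8551
  solve Keq expr → x = 0.009001; check Q = 1.8490e-04
Then remove 0.04431 M of E.
Step 2:
                  J         E         A
  init        7.069   0.07705    0.8551
  Δ        -0.01389   0.04167   0.02778
  eq          7.055    0.1187    0.8829
  solve Keq expr → x = 0.01389; check Q = 1.8490e-04
Then change container volume by factor 1.25 (V_new/V_old).
Step 3:
                  J         E         A
  init        5.644   0.09498    0.7063
  Δ        -0.01015   0.03044    0.0203
  eq          5.634    0.1254    0.7266
  solve Keq expr → x = 0.01015; check Q = 1.8490e-04

x = 0.01015 M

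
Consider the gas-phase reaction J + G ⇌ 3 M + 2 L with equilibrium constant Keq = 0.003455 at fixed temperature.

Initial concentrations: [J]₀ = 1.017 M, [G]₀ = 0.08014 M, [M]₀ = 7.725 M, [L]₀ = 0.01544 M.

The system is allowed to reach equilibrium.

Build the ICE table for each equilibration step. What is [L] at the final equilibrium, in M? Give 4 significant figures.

[L]_eq = 8.2285e-04 M

Q₀ = 1.348 vs Keq = 0.003455 ⇒ Q>K, reverse
Step 1:
                   J          G          M          L
  init         1.017    0.08014      7.725    0.01544
  Δ         0.007309   0.007309   -0.02193   -0.01462
  eq           1.024    0.08745      7.703 8.2285e-04
  solve Keq expr → x = -0.007309; check Q = 0.003455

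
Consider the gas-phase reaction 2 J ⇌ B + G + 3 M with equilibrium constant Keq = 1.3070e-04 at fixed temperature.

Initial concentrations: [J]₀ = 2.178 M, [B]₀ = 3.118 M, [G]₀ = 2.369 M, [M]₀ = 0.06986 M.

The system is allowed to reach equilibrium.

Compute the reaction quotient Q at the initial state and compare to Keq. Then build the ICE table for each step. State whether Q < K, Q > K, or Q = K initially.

Q₀ = 5.3090e-04; Q > K (proceeds reverse)

Q₀ = 5.3090e-04 vs Keq = 1.3070e-04 ⇒ Q>K, reverse
Step 1:
                    J           B           G           M
  I             2.178       3.118       2.369     0.06986
  C           0.01717   -0.008584   -0.008584    -0.02575
  E             2.195       3.109        2.36     0.04411
  solve Keq expr → x = -0.008584; check Q = 1.3070e-04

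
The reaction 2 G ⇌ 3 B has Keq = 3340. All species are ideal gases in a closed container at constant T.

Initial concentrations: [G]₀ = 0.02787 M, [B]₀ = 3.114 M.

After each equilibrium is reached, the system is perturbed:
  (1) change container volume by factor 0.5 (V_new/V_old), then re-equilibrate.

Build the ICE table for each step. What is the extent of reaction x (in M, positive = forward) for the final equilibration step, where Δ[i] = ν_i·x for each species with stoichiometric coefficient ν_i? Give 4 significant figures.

x = -0.03434 M

Q₀ = 3.8876e+04 vs Keq = 3340 ⇒ Q>K, reverse
Step 1:
                  G         B
  I         0.02787     3.114
  C         0.06292  -0.09439
  E         0.09079      3.02
  solve Keq expr → x = -0.03146; check Q = 3340
Then change container volume by factor 0.5 (V_new/V_old).
Step 2:
                  G         B
  I          0.1816     6.039
  C         0.06867    -0.103
  E          0.2503     5.936
  solve Keq expr → x = -0.03434; check Q = 3340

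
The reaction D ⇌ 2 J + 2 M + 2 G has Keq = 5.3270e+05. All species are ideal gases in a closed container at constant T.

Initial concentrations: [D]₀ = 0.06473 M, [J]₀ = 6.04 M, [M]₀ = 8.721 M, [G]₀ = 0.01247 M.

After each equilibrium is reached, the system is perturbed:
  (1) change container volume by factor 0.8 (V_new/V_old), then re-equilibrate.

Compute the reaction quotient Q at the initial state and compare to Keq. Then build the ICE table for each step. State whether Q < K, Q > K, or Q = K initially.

Q₀ = 6.666; Q < K (proceeds forward)

Q₀ = 6.666 vs Keq = 5.3270e+05 ⇒ Q<K, forward
Step 1:
                   D          J          M          G
  I          0.06473       6.04      8.721    0.01247
  C         -0.06462     0.1292     0.1292     0.1292
  E       1.1237e-04      6.169       8.85     0.1417
  solve Keq expr → x = 0.06462; check Q = 5.3270e+05
Then change container volume by factor 0.8 (V_new/V_old).
Step 2:
                   D          J          M          G
  I       1.4047e-04      7.712      11.06     0.1771
  C       2.8534e-04 -5.7068e-04 -5.7068e-04 -5.7068e-04
  E       4.2580e-04      7.711      11.06     0.1766
  solve Keq expr → x = -2.8534e-04; check Q = 5.3270e+05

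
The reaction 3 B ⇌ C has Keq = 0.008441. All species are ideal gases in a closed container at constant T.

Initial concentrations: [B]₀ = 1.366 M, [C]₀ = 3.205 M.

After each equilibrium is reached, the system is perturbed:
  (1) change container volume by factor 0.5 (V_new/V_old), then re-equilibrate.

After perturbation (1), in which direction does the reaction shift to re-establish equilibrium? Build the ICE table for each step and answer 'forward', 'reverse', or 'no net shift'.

Q₀ = 1.257 vs Keq = 0.008441 ⇒ Q>K, reverse
Step 1:
                   B          C
  Initial      1.366      3.205
  Change       4.501       -1.5
  Equil        5.867      1.705
  solve Keq expr → x = -1.5; check Q = 0.008441
Then change container volume by factor 0.5 (V_new/V_old).
Step 2:
                   B          C
  Initial      11.73      3.409
  Change      -3.567      1.189
  Equil        8.167      4.598
  solve Keq expr → x = 1.189; check Q = 0.008441

Direction: forward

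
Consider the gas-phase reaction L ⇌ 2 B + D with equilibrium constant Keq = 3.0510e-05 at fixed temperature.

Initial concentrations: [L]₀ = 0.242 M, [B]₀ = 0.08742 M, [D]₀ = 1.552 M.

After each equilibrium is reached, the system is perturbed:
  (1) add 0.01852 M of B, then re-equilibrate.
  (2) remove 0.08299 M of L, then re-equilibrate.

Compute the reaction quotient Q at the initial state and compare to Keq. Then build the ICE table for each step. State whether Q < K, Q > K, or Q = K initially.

Q₀ = 0.04901 vs Keq = 3.0510e-05 ⇒ Q>K, reverse
Step 1:
                   L          B          D
  Initial      0.242    0.08742      1.552
  Change     0.04251   -0.08502   -0.04251
  Equil       0.2845   0.002398      1.509
  solve Keq expr → x = -0.04251; check Q = 3.0510e-05
Then add 0.01852 M of B.
Step 2:
                   L          B          D
  Initial     0.2845    0.02092      1.509
  Change    0.009237   -0.01847  -0.009237
  Equil       0.2937   0.002444        1.5
  solve Keq expr → x = -0.009237; check Q = 3.0510e-05
Then remove 0.08299 M of L.
Step 3:
                   L          B          D
  Initial     0.2108   0.002444        1.5
  Change  1.8640e-04 -3.7281e-04 -1.8640e-04
  Equil       0.2109   0.002071        1.5
  solve Keq expr → x = -1.8640e-04; check Q = 3.0510e-05

Q₀ = 0.04901; Q > K (proceeds reverse)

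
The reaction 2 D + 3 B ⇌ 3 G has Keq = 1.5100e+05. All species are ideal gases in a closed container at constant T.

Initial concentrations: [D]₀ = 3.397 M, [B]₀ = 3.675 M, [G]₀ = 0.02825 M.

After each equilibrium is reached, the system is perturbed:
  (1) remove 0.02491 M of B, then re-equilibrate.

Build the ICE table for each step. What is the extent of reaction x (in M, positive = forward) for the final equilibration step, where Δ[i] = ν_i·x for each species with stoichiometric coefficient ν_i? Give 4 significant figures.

Q₀ = 3.9363e-08 vs Keq = 1.5100e+05 ⇒ Q<K, forward
Step 1:
                  D         B         G
  init        3.397     3.675   0.02825
  Δ          -2.404    -3.606     3.606
  eq         0.9927   0.06859     3.635
  solve Keq expr → x = 1.202; check Q = 1.5100e+05
Then remove 0.02491 M of B.
Step 2:
                  D         B         G
  init       0.9927   0.04368     3.635
  Δ         0.01583   0.02375  -0.02375
  eq          1.009   0.06743     3.611
  solve Keq expr → x = -0.007916; check Q = 1.5100e+05

x = -0.007916 M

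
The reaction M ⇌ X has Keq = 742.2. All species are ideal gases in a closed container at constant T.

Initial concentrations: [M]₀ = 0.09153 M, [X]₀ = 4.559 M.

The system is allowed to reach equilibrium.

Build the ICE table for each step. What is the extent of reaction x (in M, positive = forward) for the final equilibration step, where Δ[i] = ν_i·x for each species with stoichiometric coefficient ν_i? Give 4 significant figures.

x = 0.08527 M

Q₀ = 49.81 vs Keq = 742.2 ⇒ Q<K, forward
Step 1:
                  M         X
  Initial   0.09153     4.559
  Change   -0.08527   0.08527
  Equil    0.006257     4.644
  solve Keq expr → x = 0.08527; check Q = 742.2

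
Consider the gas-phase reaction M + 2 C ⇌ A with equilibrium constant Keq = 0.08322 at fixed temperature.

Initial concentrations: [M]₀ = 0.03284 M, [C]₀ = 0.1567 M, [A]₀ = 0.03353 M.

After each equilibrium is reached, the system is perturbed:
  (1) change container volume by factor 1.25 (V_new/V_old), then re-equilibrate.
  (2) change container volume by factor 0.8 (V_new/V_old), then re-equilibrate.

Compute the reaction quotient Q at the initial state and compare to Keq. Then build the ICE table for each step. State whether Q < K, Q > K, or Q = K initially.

Q₀ = 41.58 vs Keq = 0.08322 ⇒ Q>K, reverse
Step 1:
                    M           C           A
  I           0.03284      0.1567     0.03353
  C           0.03326     0.06651    -0.03326
  E            0.0661      0.2232  2.7405e-04
  solve Keq expr → x = -0.03326; check Q = 0.08322
Then change container volume by factor 1.25 (V_new/V_old).
Step 2:
                    M           C           A
  I           0.05288      0.1786  2.1924e-04
  C        7.8472e-05  1.5694e-04 -7.8472e-05
  E           0.05296      0.1787  1.4077e-04
  solve Keq expr → x = -7.8472e-05; check Q = 0.08322
Then change container volume by factor 0.8 (V_new/V_old).
Step 3:
                    M           C           A
  I           0.06619      0.2234  1.7596e-04
  C       -9.8090e-05 -1.9618e-04  9.8090e-05
  E            0.0661      0.2232  2.7405e-04
  solve Keq expr → x = 9.8090e-05; check Q = 0.08322

Q₀ = 41.58; Q > K (proceeds reverse)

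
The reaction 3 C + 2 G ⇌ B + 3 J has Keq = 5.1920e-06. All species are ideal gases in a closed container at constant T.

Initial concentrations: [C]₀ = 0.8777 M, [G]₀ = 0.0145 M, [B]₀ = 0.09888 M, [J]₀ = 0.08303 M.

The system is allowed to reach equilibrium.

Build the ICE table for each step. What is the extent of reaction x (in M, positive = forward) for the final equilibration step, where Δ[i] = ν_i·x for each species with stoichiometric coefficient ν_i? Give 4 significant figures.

Q₀ = 0.3981 vs Keq = 5.1920e-06 ⇒ Q>K, reverse
Step 1:
                   C          G          B          J
  Initial     0.8777     0.0145    0.09888    0.08303
  Change     0.07661    0.05107   -0.02554   -0.07661
  Equil       0.9543    0.06557    0.07334   0.006419
  solve Keq expr → x = -0.02554; check Q = 5.1920e-06

x = -0.02554 M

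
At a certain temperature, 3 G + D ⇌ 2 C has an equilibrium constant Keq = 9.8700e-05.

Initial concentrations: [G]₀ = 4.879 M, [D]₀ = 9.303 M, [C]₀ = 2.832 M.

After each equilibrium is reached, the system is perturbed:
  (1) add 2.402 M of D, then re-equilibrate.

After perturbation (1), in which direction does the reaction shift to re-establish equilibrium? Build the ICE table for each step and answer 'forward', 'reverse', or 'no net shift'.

Q₀ = 0.007423 vs Keq = 9.8700e-05 ⇒ Q>K, reverse
Step 1:
                  G         D         C
  I           4.879     9.303     2.832
  C           3.156     1.052    -2.104
  E           8.035     10.35    0.7281
  solve Keq expr → x = -1.052; check Q = 9.8700e-05
Then add 2.402 M of D.
Step 2:
                  G         D         C
  I           8.035     12.76    0.7281
  C        -0.09674  -0.03225   0.06449
  E           7.938     12.72    0.7926
  solve Keq expr → x = 0.03225; check Q = 9.8700e-05

Direction: forward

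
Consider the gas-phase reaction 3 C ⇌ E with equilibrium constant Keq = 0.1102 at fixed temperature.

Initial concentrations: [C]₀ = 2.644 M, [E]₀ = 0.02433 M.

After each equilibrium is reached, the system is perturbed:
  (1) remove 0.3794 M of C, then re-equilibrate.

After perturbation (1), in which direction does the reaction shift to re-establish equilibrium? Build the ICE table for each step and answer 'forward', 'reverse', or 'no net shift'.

Q₀ = 0.001316 vs Keq = 0.1102 ⇒ Q<K, forward
Step 1:
                   C          E
  I            2.644    0.02433
  C           -1.113      0.371
  E            1.531     0.3954
  solve Keq expr → x = 0.371; check Q = 0.1102
Then remove 0.3794 M of C.
Step 2:
                   C          E
  I            1.151     0.3954
  C           0.2588   -0.08627
  E             1.41     0.3091
  solve Keq expr → x = -0.08627; check Q = 0.1102

Direction: reverse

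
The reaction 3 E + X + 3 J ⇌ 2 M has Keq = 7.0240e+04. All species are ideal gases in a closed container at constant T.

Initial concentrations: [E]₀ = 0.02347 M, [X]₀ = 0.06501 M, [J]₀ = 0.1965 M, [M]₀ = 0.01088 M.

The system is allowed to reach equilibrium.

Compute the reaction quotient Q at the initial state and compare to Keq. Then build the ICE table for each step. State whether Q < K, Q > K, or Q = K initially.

Q₀ = 1.8563e+04; Q < K (proceeds forward)

Q₀ = 1.8563e+04 vs Keq = 7.0240e+04 ⇒ Q<K, forward
Step 1:
                    E           X           J           M
  I           0.02347     0.06501      0.1965     0.01088
  C         -0.004907   -0.001636   -0.004907    0.003271
  E           0.01856     0.06337      0.1916     0.01415
  solve Keq expr → x = 0.001636; check Q = 7.0240e+04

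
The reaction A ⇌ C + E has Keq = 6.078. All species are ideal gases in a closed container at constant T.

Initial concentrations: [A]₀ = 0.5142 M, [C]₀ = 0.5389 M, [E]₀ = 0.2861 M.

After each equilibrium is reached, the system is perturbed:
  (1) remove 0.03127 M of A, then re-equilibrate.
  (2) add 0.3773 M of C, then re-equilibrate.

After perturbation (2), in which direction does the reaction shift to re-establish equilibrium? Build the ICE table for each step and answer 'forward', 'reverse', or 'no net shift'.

Direction: reverse

Q₀ = 0.2998 vs Keq = 6.078 ⇒ Q<K, forward
Step 1:
                   A          C          E
  Initial     0.5142     0.5389     0.2861
  Change     -0.4065     0.4065     0.4065
  Equil       0.1077     0.9454     0.6926
  solve Keq expr → x = 0.4065; check Q = 6.078
Then remove 0.03127 M of A.
Step 2:
                   A          C          E
  Initial    0.07645     0.9454     0.6926
  Change     0.02471   -0.02471   -0.02471
  Equil       0.1012     0.9207     0.6679
  solve Keq expr → x = -0.02471; check Q = 6.078
Then add 0.3773 M of C.
Step 3:
                   A          C          E
  Initial     0.1012      1.298     0.6679
  Change     0.03145   -0.03145   -0.03145
  Equil       0.1326      1.267     0.6364
  solve Keq expr → x = -0.03145; check Q = 6.078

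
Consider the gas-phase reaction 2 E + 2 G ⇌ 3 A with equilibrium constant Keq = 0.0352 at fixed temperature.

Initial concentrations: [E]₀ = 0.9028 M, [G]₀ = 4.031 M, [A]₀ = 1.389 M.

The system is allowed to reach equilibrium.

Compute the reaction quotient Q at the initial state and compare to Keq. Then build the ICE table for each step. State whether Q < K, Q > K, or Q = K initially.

Q₀ = 0.2023; Q > K (proceeds reverse)

Q₀ = 0.2023 vs Keq = 0.0352 ⇒ Q>K, reverse
Step 1:
                  E         G         A
  Initial    0.9028     4.031     1.389
  Change     0.2791    0.2791   -0.4187
  Equil       1.182      4.31    0.9703
  solve Keq expr → x = -0.1396; check Q = 0.0352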